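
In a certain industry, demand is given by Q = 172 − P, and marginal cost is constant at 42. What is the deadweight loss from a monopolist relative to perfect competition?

Inverting demand: P = 172 − Q.
Under competition P = MC = 42, so Q = (172 − 42)/1 = 130.
Monopoly sets MR = MC: 172 − 2Q = 42 ⇒ Q = 65, P = 172 − 65 = 107.
DWL is the triangle between Q = 65 and Q = 130: ½·(130 − 65)·(107 − 42) = 2112.5.

DWL = 2112.5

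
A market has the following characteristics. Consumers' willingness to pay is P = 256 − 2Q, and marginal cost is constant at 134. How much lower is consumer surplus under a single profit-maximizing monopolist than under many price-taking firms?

CS falls by 2790.75

Under competition P = MC = 134, so Q = (256 − 134)/2 = 61.
CS = ½·(256 − 134)·61 = 3721.
A monopolist chooses Q where MR = MC. MR = 256 − 4Q; setting this equal to 134 gives Q = 30.5 and P = 195.
CS = ½·(256 − 195)·30.5 = 930.25.
Change in consumer surplus: 930.25 − 3721 = −2790.75.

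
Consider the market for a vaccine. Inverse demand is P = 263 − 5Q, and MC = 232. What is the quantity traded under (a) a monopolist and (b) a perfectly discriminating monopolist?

A monopolist chooses Q where MR = MC. MR = 263 − 10Q; setting this equal to 232 gives Q = 3.1 and P = 247.5.
A perfectly discriminating monopolist sells every unit with P(Q) ≥ MC(Q), so output equals the competitive quantity Q = 6.2. Each buyer pays their reservation price, so CS = 0 and the firm captures all surplus.

Monopoly: Q = 3.1; Perfect PD: Q = 6.2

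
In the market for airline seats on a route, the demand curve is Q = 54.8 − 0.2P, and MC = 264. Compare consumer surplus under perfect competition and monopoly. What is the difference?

Inverting demand: P = 274 − 5Q.
Under competition P = MC = 264, so Q = (274 − 264)/5 = 2.
CS = ½·(274 − 264)·2 = 10.
Monopoly sets MR = MC: 274 − 10Q = 264 ⇒ Q = 1, P = 274 − 5·1 = 269.
CS = ½·(274 − 269)·1 = 2.5.
Change in consumer surplus: 2.5 − 10 = −7.5.

Consumer surplus falls by 7.5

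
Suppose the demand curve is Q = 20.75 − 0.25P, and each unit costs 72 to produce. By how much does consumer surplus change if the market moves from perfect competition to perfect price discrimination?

Inverting demand: P = 83 − 4Q.
Perfect competition: P = MC = 72, so 83 − 4Q = 72 and Q = 2.75.
CS = ½·(83 − 72)·2.75 = 15.125.
With perfect price discrimination, output is the efficient level Q = 2.75 (where demand meets MC), but every buyer pays their willingness to pay: CS = 0 and PS = total surplus.
CS = 0.
Change in consumer surplus: 0 − 15.125 = −15.125.

CS falls by 15.125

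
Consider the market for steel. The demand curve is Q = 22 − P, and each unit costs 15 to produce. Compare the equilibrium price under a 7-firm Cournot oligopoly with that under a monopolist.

Inverting demand: P = 22 − Q.
Cournot with 7 identical firms: the symmetric best-response condition is 22 − 8q = 15. Each firm produces q = 0.875, total output Q = 6.125, price P = 15.875.
A monopolist chooses Q where MR = MC. MR = 22 − 2Q; setting this equal to 15 gives Q = 3.5 and P = 18.5.

Cournot: P = 15.875; Monopoly: P = 18.5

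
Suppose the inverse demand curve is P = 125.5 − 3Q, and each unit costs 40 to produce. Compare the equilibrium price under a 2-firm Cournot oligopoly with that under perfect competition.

Cournot: P = 68.5; Competition: P = 40

Cournot with 2 identical firms: the symmetric best-response condition is 125.5 − 9q = 40. Each firm produces q = 9.5, total output Q = 19, price P = 68.5.
Under competition P = MC = 40, so Q = (125.5 − 40)/3 = 28.5.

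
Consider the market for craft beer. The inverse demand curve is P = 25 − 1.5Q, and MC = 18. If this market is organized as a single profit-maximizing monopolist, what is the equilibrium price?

P = 21.5

Monopoly sets MR = MC: 25 − 3Q = 18 ⇒ Q = 7/3, P = 25 − 1.5·7/3 = 21.5.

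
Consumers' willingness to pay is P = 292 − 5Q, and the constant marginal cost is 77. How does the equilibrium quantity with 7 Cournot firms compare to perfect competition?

Cournot: Q = 37.625; Competition: Q = 43

In a 7-firm Cournot equilibrium, symmetry and the first-order condition give q = (292 − 77)/(40) = 5.375. So Q = 37.625 and P = 103.875.
Competitive firms price at marginal cost: P = 77, giving Q = 43.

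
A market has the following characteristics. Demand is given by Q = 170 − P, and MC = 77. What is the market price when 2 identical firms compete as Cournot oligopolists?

P = 108

Inverting demand: P = 170 − Q.
Cournot with 2 identical firms: the symmetric best-response condition is 170 − 3q = 77. Each firm produces q = 31, total output Q = 62, price P = 108.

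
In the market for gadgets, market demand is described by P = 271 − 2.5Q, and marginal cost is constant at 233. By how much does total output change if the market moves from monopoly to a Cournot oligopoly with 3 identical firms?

Total output rises by 3.8

Monopoly sets MR = MC: 271 − 5Q = 233 ⇒ Q = 7.6, P = 271 − 2.5·7.6 = 252.
Cournot with 3 identical firms: the symmetric best-response condition is 271 − 10q = 233. Each firm produces q = 3.8, total output Q = 11.4, price P = 242.5.
Change in total output: 11.4 − 7.6 = 3.8.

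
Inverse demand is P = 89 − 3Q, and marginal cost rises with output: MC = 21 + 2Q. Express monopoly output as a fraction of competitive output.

Monopoly sets MR = MC: 89 − 6Q = 21 + 2Q ⇒ Q = 8.5, P = 89 − 3·8.5 = 63.5.
Under competition P = MC: 89 − 3Q = 21 + 2Q ⇒ Q = 13.6, P = 48.2.
Ratio Q_m/Q_c = 8.5/13.6 = 0.625.

Q_m/Q_c = 0.625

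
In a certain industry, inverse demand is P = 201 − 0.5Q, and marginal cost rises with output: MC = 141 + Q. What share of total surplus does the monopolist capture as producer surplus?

PS/TS = 0.8

Monopoly sets MR = MC: 201 − Q = 141 + Q ⇒ Q = 30, P = 201 − 0.5·30 = 186.
CS = ½·(201 − 186)·30 = 225.
PS = P·Q − VC(Q) = 186·30 − (141·30 + ½·1·30²) = 900.
Share captured = PS/TS = 900/1125 = 0.8.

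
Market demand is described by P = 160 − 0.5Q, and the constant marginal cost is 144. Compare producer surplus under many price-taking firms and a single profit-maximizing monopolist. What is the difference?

Perfect competition: P = MC = 144, so 160 − 0.5Q = 144 and Q = 32.
PS = (144 − 144)·32 = 0.
A monopolist chooses Q where MR = MC. MR = 160 − Q; setting this equal to 144 gives Q = 16 and P = 152.
PS = (152 − 144)·16 = 128.
Change in producer surplus: 128 − 0 = 128.

PS rises by 128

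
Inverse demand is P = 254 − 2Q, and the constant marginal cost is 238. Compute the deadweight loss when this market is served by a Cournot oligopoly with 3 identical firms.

Competitive firms price at marginal cost: P = 238, giving Q = 8.
In a 3-firm Cournot equilibrium, symmetry and the first-order condition give q = (254 − 238)/(8) = 2. So Q = 6 and P = 242.
DWL is the triangle between Q = 6 and Q = 8: ½·(8 − 6)·(242 − 238) = 4.

DWL = 4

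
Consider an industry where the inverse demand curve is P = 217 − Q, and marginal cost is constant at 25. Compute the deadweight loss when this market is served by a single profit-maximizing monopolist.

Under competition P = MC = 25, so Q = (217 − 25)/1 = 192.
Monopoly sets MR = MC: 217 − 2Q = 25 ⇒ Q = 96, P = 217 − 96 = 121.
DWL is the triangle between Q = 96 and Q = 192: ½·(192 − 96)·(121 − 25) = 4608.

DWL = 4608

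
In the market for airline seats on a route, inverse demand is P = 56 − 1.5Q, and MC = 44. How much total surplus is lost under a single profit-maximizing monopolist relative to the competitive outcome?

DWL = 12

Competitive firms price at marginal cost: P = 44, giving Q = 8.
A monopolist chooses Q where MR = MC. MR = 56 − 3Q; setting this equal to 44 gives Q = 4 and P = 50.
DWL is the triangle between Q = 4 and Q = 8: ½·(8 − 4)·(50 − 44) = 12.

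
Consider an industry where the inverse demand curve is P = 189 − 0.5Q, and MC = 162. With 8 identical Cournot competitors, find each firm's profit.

Cournot with 8 identical firms: the symmetric best-response condition is 189 − 4.5q = 162. Each firm produces q = 6, total output Q = 48, price P = 165.
Each firm's profit = (165 − 162)·6 = 18.

π_i = 18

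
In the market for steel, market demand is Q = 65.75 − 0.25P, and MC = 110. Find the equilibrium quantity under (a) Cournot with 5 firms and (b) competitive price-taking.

Cournot: Q = 31.875; Competition: Q = 38.25

Inverting demand: P = 263 − 4Q.
In a 5-firm Cournot equilibrium, symmetry and the first-order condition give q = (263 − 110)/(24) = 6.375. So Q = 31.875 and P = 135.5.
Perfect competition: P = MC = 110, so 263 − 4Q = 110 and Q = 38.25.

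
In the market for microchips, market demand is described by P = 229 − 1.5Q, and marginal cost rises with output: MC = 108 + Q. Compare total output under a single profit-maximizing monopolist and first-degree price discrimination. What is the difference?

Monopoly sets MR = MC: 229 − 3Q = 108 + Q ⇒ Q = 30.25, P = 229 − 1.5·30.25 = 183.625.
With perfect price discrimination, output is the efficient level Q = 48.4 (where demand meets MC), but every buyer pays their willingness to pay: CS = 0 and PS = total surplus.
Change in total output: 48.4 − 30.25 = 18.15.

Q rises by 18.15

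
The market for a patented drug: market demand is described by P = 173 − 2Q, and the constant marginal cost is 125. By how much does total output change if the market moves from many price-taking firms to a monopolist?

Total output falls by 12

Under competition P = MC = 125, so Q = (173 − 125)/2 = 24.
The monopolist equates marginal revenue to marginal cost: 173 − 4Q = 125, so Q = 12. From demand, P = 149.
Change in total output: 12 − 24 = −12.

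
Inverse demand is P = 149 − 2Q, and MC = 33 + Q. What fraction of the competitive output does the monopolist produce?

Monopoly sets MR = MC: 149 − 4Q = 33 + Q ⇒ Q = 23.2, P = 149 − 2·23.2 = 102.6.
Under competition P = MC: 149 − 2Q = 33 + Q ⇒ Q = 116/3, P = 215/3.
Ratio Q_m/Q_c = 23.2/(116/3) = 0.6.

Q_m/Q_c = 0.6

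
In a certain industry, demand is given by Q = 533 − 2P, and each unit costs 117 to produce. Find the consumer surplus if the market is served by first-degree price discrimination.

Inverting demand: P = 266.5 − 0.5Q.
A perfectly discriminating monopolist sells every unit with P(Q) ≥ MC(Q), so output equals the competitive quantity Q = 299. Each buyer pays their reservation price, so CS = 0 and the firm captures all surplus.
CS = 0.

CS = 0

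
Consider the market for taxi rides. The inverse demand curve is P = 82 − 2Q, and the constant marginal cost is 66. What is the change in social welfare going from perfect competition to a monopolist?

Social welfare falls by 16

Under competition P = MC = 66, so Q = (82 − 66)/2 = 8.
CS = ½·(82 − 66)·8 = 64; PS = (66 − 66)·8 = 0; TS = 64.
Monopoly sets MR = MC: 82 − 4Q = 66 ⇒ Q = 4, P = 82 − 2·4 = 74.
CS = ½·(82 − 74)·4 = 16; PS = (74 − 66)·4 = 32; TS = 48.
Change in social welfare: 48 − 64 = −16.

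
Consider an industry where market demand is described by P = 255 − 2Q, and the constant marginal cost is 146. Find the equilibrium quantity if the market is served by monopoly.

Q = 27.25

Monopoly sets MR = MC: 255 − 4Q = 146 ⇒ Q = 27.25, P = 255 − 2·27.25 = 200.5.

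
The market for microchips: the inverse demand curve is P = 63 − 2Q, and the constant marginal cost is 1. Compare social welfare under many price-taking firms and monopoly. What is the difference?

Perfect competition: P = MC = 1, so 63 − 2Q = 1 and Q = 31.
CS = ½·(63 − 1)·31 = 961; PS = (1 − 1)·31 = 0; TS = 961.
A monopolist chooses Q where MR = MC. MR = 63 − 4Q; setting this equal to 1 gives Q = 15.5 and P = 32.
CS = ½·(63 − 32)·15.5 = 240.25; PS = (32 − 1)·15.5 = 480.5; TS = 720.75.
Change in social welfare: 720.75 − 961 = −240.25.

TS falls by 240.25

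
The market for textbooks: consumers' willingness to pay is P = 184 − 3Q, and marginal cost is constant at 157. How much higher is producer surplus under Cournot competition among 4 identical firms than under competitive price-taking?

Perfect competition: P = MC = 157, so 184 − 3Q = 157 and Q = 9.
PS = (157 − 157)·9 = 0.
In a 4-firm Cournot equilibrium, symmetry and the first-order condition give q = (184 − 157)/(15) = 1.8. So Q = 7.2 and P = 162.4.
PS = (162.4 − 157)·7.2 = 38.88.
Change in producer surplus: 38.88 − 0 = 38.88.

PS rises by 38.88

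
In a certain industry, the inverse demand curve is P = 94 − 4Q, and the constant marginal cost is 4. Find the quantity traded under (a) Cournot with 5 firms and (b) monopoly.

Cournot: Q = 18.75; Monopoly: Q = 11.25

With 5 symmetric Cournot firms, each firm's FOC gives 94 − 24q = 4, so q = 3.75, Q = 5·3.75 = 18.75, and P = 19.
Monopoly sets MR = MC: 94 − 8Q = 4 ⇒ Q = 11.25, P = 94 − 4·11.25 = 49.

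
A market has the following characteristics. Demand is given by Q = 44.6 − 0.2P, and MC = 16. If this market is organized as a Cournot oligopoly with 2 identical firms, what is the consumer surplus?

CS = 1904.4

Inverting demand: P = 223 − 5Q.
Cournot with 2 identical firms: the symmetric best-response condition is 223 − 15q = 16. Each firm produces q = 13.8, total output Q = 27.6, price P = 85.
CS = ½·(223 − 85)·27.6 = 1904.4.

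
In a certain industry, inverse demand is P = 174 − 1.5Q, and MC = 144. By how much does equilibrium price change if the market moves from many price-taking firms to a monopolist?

Perfect competition: P = MC = 144, so 174 − 1.5Q = 144 and Q = 20.
A monopolist chooses Q where MR = MC. MR = 174 − 3Q; setting this equal to 144 gives Q = 10 and P = 159.
Change in equilibrium price: 159 − 144 = 15.

P rises by 15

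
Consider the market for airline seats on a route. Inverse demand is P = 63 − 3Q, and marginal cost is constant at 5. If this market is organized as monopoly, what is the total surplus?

TS = 420.5

Monopoly sets MR = MC: 63 − 6Q = 5 ⇒ Q = 29/3, P = 63 − 3·29/3 = 34.
CS = ½·(63 − 34)·29/3 = 841/6; PS = (34 − 5)·29/3 = 841/3; TS = 420.5.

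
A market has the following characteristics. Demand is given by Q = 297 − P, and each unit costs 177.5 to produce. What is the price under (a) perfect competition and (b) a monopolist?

Inverting demand: P = 297 − Q.
Competitive firms price at marginal cost: P = 177.5, giving Q = 119.5.
Monopoly sets MR = MC: 297 − 2Q = 177.5 ⇒ Q = 59.75, P = 297 − 59.75 = 237.25.

Competition: P = 177.5; Monopoly: P = 237.25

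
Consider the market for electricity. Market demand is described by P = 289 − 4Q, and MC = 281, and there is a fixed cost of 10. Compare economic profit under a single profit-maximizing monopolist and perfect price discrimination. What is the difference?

Monopoly sets MR = MC: 289 − 8Q = 281 ⇒ Q = 1, P = 289 − 4·1 = 285.
Profit = (285 − 281)·1 − 10 = −6.
Under first-degree price discrimination the firm charges each unit its demand price and produces up to where P = MC, i.e. Q = 2. Consumer surplus is zero; producer surplus equals total surplus.
PS equals the full surplus area, 8. Profit = 8 − 10 = −2.
Change in economic profit: −2 − −6 = 4.

π rises by 4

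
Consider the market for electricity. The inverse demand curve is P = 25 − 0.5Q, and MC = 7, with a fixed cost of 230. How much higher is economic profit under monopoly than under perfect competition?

Under competition P = MC = 7, so Q = (25 − 7)/0.5 = 36.
Profit = (7 − 7)·36 − 230 = −230.
The monopolist equates marginal revenue to marginal cost: 25 − Q = 7, so Q = 18. From demand, P = 16.
Profit = (16 − 7)·18 − 230 = −68.
Change in economic profit: −68 − −230 = 162.

π rises by 162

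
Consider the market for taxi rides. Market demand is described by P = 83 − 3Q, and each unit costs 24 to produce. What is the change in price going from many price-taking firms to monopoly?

Under competition P = MC = 24, so Q = (83 − 24)/3 = 59/3.
Monopoly sets MR = MC: 83 − 6Q = 24 ⇒ Q = 59/6, P = 83 − 3·59/6 = 53.5.
Change in price: 53.5 − 24 = 29.5.

Price rises by 29.5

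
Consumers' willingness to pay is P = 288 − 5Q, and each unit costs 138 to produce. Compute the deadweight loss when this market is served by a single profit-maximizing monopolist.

DWL = 562.5

Competitive firms price at marginal cost: P = 138, giving Q = 30.
A monopolist chooses Q where MR = MC. MR = 288 − 10Q; setting this equal to 138 gives Q = 15 and P = 213.
DWL is the triangle between Q = 15 and Q = 30: ½·(30 − 15)·(213 − 138) = 562.5.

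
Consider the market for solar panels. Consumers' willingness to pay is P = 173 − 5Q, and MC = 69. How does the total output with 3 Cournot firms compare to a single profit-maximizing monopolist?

Cournot: Q = 15.6; Monopoly: Q = 10.4

Cournot with 3 identical firms: the symmetric best-response condition is 173 − 20q = 69. Each firm produces q = 5.2, total output Q = 15.6, price P = 95.
A monopolist chooses Q where MR = MC. MR = 173 − 10Q; setting this equal to 69 gives Q = 10.4 and P = 121.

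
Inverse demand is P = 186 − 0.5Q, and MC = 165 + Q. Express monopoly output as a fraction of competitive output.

The monopolist equates marginal revenue to marginal cost: 186 − Q = 165 + Q, so Q = 10.5. From demand, P = 180.75.
Competitive equilibrium sets price equal to marginal cost: 186 − 0.5Q = 165 + Q, so Q = 14 and P = 179.
Ratio Q_m/Q_c = 10.5/14 = 0.75.

Q_m/Q_c = 0.75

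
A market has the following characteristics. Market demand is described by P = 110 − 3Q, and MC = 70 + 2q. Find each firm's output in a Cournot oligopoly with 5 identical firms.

With 5 symmetric Cournot firms, each firm's FOC gives 110 − 18q = 70 + 2q, so q = 2, Q = 5·2 = 10, and P = 80.

q_i = 2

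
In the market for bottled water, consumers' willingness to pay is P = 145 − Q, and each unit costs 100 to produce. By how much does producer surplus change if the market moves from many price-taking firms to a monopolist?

PS rises by 506.25

Competitive firms price at marginal cost: P = 100, giving Q = 45.
PS = (100 − 100)·45 = 0.
A monopolist chooses Q where MR = MC. MR = 145 − 2Q; setting this equal to 100 gives Q = 22.5 and P = 122.5.
PS = (122.5 − 100)·22.5 = 506.25.
Change in producer surplus: 506.25 − 0 = 506.25.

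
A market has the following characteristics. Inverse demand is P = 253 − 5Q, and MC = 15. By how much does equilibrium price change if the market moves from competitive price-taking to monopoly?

P rises by 119

Perfect competition: P = MC = 15, so 253 − 5Q = 15 and Q = 47.6.
A monopolist chooses Q where MR = MC. MR = 253 − 10Q; setting this equal to 15 gives Q = 23.8 and P = 134.
Change in equilibrium price: 134 − 15 = 119.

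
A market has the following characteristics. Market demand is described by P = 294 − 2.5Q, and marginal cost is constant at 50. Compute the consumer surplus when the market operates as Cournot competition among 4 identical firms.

CS = 7620.608

Cournot with 4 identical firms: the symmetric best-response condition is 294 − 12.5q = 50. Each firm produces q = 19.52, total output Q = 78.08, price P = 98.8.
CS = ½·(294 − 98.8)·78.08 = 7620.608.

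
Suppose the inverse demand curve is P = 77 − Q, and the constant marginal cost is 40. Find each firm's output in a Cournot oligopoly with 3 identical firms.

Cournot with 3 identical firms: the symmetric best-response condition is 77 − 4q = 40. Each firm produces q = 9.25, total output Q = 27.75, price P = 49.25.

q_i = 9.25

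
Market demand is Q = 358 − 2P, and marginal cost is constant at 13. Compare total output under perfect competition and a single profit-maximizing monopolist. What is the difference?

Total output falls by 166

Inverting demand: P = 179 − 0.5Q.
Perfect competition: P = MC = 13, so 179 − 0.5Q = 13 and Q = 332.
Monopoly sets MR = MC: 179 − Q = 13 ⇒ Q = 166, P = 179 − 0.5·166 = 96.
Change in total output: 166 − 332 = −166.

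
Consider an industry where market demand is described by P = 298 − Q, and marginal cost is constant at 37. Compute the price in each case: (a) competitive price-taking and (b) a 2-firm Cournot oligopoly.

Competition: P = 37; Cournot: P = 124

Perfect competition: P = MC = 37, so 298 − Q = 37 and Q = 261.
Cournot with 2 identical firms: the symmetric best-response condition is 298 − 3q = 37. Each firm produces q = 87, total output Q = 174, price P = 124.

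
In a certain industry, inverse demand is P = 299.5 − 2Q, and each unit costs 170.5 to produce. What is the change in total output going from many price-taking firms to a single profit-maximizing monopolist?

Total output falls by 32.25

Perfect competition: P = MC = 170.5, so 299.5 − 2Q = 170.5 and Q = 64.5.
A monopolist chooses Q where MR = MC. MR = 299.5 − 4Q; setting this equal to 170.5 gives Q = 32.25 and P = 235.
Change in total output: 32.25 − 64.5 = −32.25.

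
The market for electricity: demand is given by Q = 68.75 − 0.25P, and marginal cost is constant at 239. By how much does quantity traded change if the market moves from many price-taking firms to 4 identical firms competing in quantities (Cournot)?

Q falls by 1.8

Inverting demand: P = 275 − 4Q.
Perfect competition: P = MC = 239, so 275 − 4Q = 239 and Q = 9.
Cournot with 4 identical firms: the symmetric best-response condition is 275 − 20q = 239. Each firm produces q = 1.8, total output Q = 7.2, price P = 246.2.
Change in quantity traded: 7.2 − 9 = −1.8.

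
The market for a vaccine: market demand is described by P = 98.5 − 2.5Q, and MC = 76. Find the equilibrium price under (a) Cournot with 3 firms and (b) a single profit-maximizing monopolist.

Cournot: P = 81.625; Monopoly: P = 87.25

In a 3-firm Cournot equilibrium, symmetry and the first-order condition give q = (98.5 − 76)/(10) = 2.25. So Q = 6.75 and P = 81.625.
A monopolist chooses Q where MR = MC. MR = 98.5 − 5Q; setting this equal to 76 gives Q = 4.5 and P = 87.25.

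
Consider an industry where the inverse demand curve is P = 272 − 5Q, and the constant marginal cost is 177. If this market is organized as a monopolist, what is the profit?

Monopoly sets MR = MC: 272 − 10Q = 177 ⇒ Q = 9.5, P = 272 − 5·9.5 = 224.5.
Profit = (224.5 − 177)·9.5 = 451.25.

Profit = 451.25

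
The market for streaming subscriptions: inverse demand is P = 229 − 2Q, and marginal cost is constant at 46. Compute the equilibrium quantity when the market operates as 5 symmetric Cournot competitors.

Q = 76.25

With 5 symmetric Cournot firms, each firm's FOC gives 229 − 12q = 46, so q = 15.25, Q = 5·15.25 = 76.25, and P = 76.5.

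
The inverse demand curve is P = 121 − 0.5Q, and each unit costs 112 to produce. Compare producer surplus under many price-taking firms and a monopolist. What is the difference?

PS rises by 40.5

Under competition P = MC = 112, so Q = (121 − 112)/0.5 = 18.
PS = (112 − 112)·18 = 0.
A monopolist chooses Q where MR = MC. MR = 121 − Q; setting this equal to 112 gives Q = 9 and P = 116.5.
PS = (116.5 − 112)·9 = 40.5.
Change in producer surplus: 40.5 − 0 = 40.5.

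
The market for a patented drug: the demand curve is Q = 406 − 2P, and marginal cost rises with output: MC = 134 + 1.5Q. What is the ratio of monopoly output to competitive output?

Inverting demand: P = 203 − 0.5Q.
A monopolist chooses Q where MR = MC. MR = 203 − Q; setting this equal to 134 + 1.5Q gives Q = 27.6 and P = 189.2.
Under competition P = MC: 203 − 0.5Q = 134 + 1.5Q ⇒ Q = 34.5, P = 185.75.
Ratio Q_m/Q_c = 27.6/34.5 = 0.8.

Q_m/Q_c = 0.8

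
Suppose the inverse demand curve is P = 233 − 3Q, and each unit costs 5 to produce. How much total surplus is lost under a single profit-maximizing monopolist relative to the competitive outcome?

DWL = 2166

Perfect competition: P = MC = 5, so 233 − 3Q = 5 and Q = 76.
Monopoly sets MR = MC: 233 − 6Q = 5 ⇒ Q = 38, P = 233 − 3·38 = 119.
DWL is the triangle between Q = 38 and Q = 76: ½·(76 − 38)·(119 − 5) = 2166.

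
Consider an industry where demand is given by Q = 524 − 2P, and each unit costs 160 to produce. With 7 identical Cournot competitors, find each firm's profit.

Inverting demand: P = 262 − 0.5Q.
In a 7-firm Cournot equilibrium, symmetry and the first-order condition give q = (262 − 160)/(4) = 25.5. So Q = 178.5 and P = 172.75.
Each firm's profit = (172.75 − 160)·25.5 = 325.125.

π_i = 325.125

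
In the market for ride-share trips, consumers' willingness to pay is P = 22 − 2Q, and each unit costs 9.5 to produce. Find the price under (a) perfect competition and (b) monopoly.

Competition: P = 9.5; Monopoly: P = 15.75

Perfect competition: P = MC = 9.5, so 22 − 2Q = 9.5 and Q = 6.25.
Monopoly sets MR = MC: 22 − 4Q = 9.5 ⇒ Q = 3.125, P = 22 − 2·3.125 = 15.75.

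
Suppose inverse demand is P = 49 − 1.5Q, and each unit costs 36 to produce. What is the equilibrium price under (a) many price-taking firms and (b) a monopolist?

Competition: P = 36; Monopoly: P = 42.5

Under competition P = MC = 36, so Q = (49 − 36)/1.5 = 26/3.
A monopolist chooses Q where MR = MC. MR = 49 − 3Q; setting this equal to 36 gives Q = 13/3 and P = 42.5.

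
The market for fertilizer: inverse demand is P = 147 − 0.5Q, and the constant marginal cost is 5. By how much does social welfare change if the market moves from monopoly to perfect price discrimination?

Monopoly sets MR = MC: 147 − Q = 5 ⇒ Q = 142, P = 147 − 0.5·142 = 76.
CS = ½·(147 − 76)·142 = 5041; PS = (76 − 5)·142 = 10082; TS = 15123.
With perfect price discrimination, output is the efficient level Q = 284 (where demand meets MC), but every buyer pays their willingness to pay: CS = 0 and PS = total surplus.
TS = 20164 (equal to competitive TS).
Change in social welfare: 20164 − 15123 = 5041.

TS rises by 5041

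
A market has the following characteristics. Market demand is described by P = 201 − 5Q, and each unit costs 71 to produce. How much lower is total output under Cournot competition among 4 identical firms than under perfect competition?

Competitive firms price at marginal cost: P = 71, giving Q = 26.
In a 4-firm Cournot equilibrium, symmetry and the first-order condition give q = (201 − 71)/(25) = 5.2. So Q = 20.8 and P = 97.
Change in total output: 20.8 − 26 = −5.2.

Total output falls by 5.2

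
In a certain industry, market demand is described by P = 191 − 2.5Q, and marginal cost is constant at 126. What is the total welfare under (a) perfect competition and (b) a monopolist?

Perfect competition: P = MC = 126, so 191 − 2.5Q = 126 and Q = 26.
CS = ½·(191 − 126)·26 = 845; PS = (126 − 126)·26 = 0; TS = 845.
The monopolist equates marginal revenue to marginal cost: 191 − 5Q = 126, so Q = 13. From demand, P = 158.5.
CS = ½·(191 − 158.5)·13 = 211.25; PS = (158.5 − 126)·13 = 422.5; TS = 633.75.

Competition: TS = 845; Monopoly: TS = 633.75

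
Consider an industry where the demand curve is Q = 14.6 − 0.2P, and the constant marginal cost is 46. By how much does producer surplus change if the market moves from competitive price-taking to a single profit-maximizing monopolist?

PS rises by 36.45

Inverting demand: P = 73 − 5Q.
Under competition P = MC = 46, so Q = (73 − 46)/5 = 5.4.
PS = (46 − 46)·5.4 = 0.
Monopoly sets MR = MC: 73 − 10Q = 46 ⇒ Q = 2.7, P = 73 − 5·2.7 = 59.5.
PS = (59.5 − 46)·2.7 = 36.45.
Change in producer surplus: 36.45 − 0 = 36.45.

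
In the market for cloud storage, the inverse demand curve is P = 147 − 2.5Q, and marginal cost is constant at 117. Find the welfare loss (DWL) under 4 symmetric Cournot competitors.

DWL = 7.2

Competitive firms price at marginal cost: P = 117, giving Q = 12.
In a 4-firm Cournot equilibrium, symmetry and the first-order condition give q = (147 − 117)/(12.5) = 2.4. So Q = 9.6 and P = 123.
DWL is the triangle between Q = 9.6 and Q = 12: ½·(12 − 9.6)·(123 − 117) = 7.2.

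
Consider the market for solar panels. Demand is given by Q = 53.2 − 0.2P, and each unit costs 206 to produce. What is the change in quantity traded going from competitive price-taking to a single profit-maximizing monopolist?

Quantity traded falls by 6

Inverting demand: P = 266 − 5Q.
Under competition P = MC = 206, so Q = (266 − 206)/5 = 12.
A monopolist chooses Q where MR = MC. MR = 266 − 10Q; setting this equal to 206 gives Q = 6 and P = 236.
Change in quantity traded: 6 − 12 = −6.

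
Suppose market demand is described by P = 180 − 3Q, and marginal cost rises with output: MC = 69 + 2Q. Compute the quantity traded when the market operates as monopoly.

Monopoly sets MR = MC: 180 − 6Q = 69 + 2Q ⇒ Q = 13.875, P = 180 − 3·13.875 = 138.375.

Q = 13.875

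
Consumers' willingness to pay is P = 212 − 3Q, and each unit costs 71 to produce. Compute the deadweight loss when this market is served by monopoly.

Perfect competition: P = MC = 71, so 212 − 3Q = 71 and Q = 47.
Monopoly sets MR = MC: 212 − 6Q = 71 ⇒ Q = 23.5, P = 212 − 3·23.5 = 141.5.
DWL is the triangle between Q = 23.5 and Q = 47: ½·(47 − 23.5)·(141.5 − 71) = 828.375.

DWL = 828.375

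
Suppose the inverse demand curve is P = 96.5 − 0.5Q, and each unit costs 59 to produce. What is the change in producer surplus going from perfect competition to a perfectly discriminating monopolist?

Producer surplus rises by 1406.25

Competitive firms price at marginal cost: P = 59, giving Q = 75.
PS = (59 − 59)·75 = 0.
With perfect price discrimination, output is the efficient level Q = 75 (where demand meets MC), but every buyer pays their willingness to pay: CS = 0 and PS = total surplus.
PS = ½·(96.5 − 59)·75 = 1406.25.
Change in producer surplus: 1406.25 − 0 = 1406.25.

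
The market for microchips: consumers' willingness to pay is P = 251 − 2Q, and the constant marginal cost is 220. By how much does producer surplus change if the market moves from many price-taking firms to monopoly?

Under competition P = MC = 220, so Q = (251 − 220)/2 = 15.5.
PS = (220 − 220)·15.5 = 0.
A monopolist chooses Q where MR = MC. MR = 251 − 4Q; setting this equal to 220 gives Q = 7.75 and P = 235.5.
PS = (235.5 − 220)·7.75 = 120.125.
Change in producer surplus: 120.125 − 0 = 120.125.

PS rises by 120.125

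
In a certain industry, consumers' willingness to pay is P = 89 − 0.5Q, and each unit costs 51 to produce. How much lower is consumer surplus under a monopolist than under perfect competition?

Consumer surplus falls by 1083

Perfect competition: P = MC = 51, so 89 − 0.5Q = 51 and Q = 76.
CS = ½·(89 − 51)·76 = 1444.
A monopolist chooses Q where MR = MC. MR = 89 − Q; setting this equal to 51 gives Q = 38 and P = 70.
CS = ½·(89 − 70)·38 = 361.
Change in consumer surplus: 361 − 1444 = −1083.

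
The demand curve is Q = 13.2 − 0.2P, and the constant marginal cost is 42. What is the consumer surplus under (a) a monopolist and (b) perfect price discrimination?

Inverting demand: P = 66 − 5Q.
The monopolist equates marginal revenue to marginal cost: 66 − 10Q = 42, so Q = 2.4. From demand, P = 54.
CS = ½·(66 − 54)·2.4 = 14.4.
With perfect price discrimination, output is the efficient level Q = 4.8 (where demand meets MC), but every buyer pays their willingness to pay: CS = 0 and PS = total surplus.
CS = 0.

Monopoly: CS = 14.4; Perfect PD: CS = 0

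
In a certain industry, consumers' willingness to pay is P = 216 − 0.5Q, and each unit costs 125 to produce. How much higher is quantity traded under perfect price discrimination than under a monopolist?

Quantity traded rises by 91

A monopolist chooses Q where MR = MC. MR = 216 − Q; setting this equal to 125 gives Q = 91 and P = 170.5.
A perfectly discriminating monopolist sells every unit with P(Q) ≥ MC(Q), so output equals the competitive quantity Q = 182. Each buyer pays their reservation price, so CS = 0 and the firm captures all surplus.
Change in quantity traded: 182 − 91 = 91.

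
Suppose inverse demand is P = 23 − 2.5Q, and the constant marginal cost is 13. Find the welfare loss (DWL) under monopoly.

Competitive firms price at marginal cost: P = 13, giving Q = 4.
Monopoly sets MR = MC: 23 − 5Q = 13 ⇒ Q = 2, P = 23 − 2.5·2 = 18.
DWL is the triangle between Q = 2 and Q = 4: ½·(4 − 2)·(18 − 13) = 5.

DWL = 5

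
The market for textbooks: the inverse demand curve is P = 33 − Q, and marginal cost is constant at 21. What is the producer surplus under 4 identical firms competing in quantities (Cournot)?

In a 4-firm Cournot equilibrium, symmetry and the first-order condition give q = (33 − 21)/(5) = 2.4. So Q = 9.6 and P = 23.4.
PS = (23.4 − 21)·9.6 = 23.04.

PS = 23.04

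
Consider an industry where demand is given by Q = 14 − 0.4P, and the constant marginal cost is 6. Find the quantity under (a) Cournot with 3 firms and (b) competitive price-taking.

Cournot: Q = 8.7; Competition: Q = 11.6

Inverting demand: P = 35 − 2.5Q.
In a 3-firm Cournot equilibrium, symmetry and the first-order condition give q = (35 − 6)/(10) = 2.9. So Q = 8.7 and P = 13.25.
Perfect competition: P = MC = 6, so 35 − 2.5Q = 6 and Q = 11.6.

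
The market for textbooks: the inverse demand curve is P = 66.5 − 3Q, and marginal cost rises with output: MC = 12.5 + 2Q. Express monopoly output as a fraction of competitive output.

Q_m/Q_c = 0.625

Monopoly sets MR = MC: 66.5 − 6Q = 12.5 + 2Q ⇒ Q = 6.75, P = 66.5 − 3·6.75 = 46.25.
Under competition P = MC: 66.5 − 3Q = 12.5 + 2Q ⇒ Q = 10.8, P = 34.1.
Ratio Q_m/Q_c = 6.75/10.8 = 0.625.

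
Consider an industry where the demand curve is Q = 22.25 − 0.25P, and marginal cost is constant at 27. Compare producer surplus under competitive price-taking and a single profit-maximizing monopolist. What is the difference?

Inverting demand: P = 89 − 4Q.
Perfect competition: P = MC = 27, so 89 − 4Q = 27 and Q = 15.5.
PS = (27 − 27)·15.5 = 0.
Monopoly sets MR = MC: 89 − 8Q = 27 ⇒ Q = 7.75, P = 89 − 4·7.75 = 58.
PS = (58 − 27)·7.75 = 240.25.
Change in producer surplus: 240.25 − 0 = 240.25.

PS rises by 240.25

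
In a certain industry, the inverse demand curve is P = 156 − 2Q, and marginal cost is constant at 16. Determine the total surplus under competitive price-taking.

TS = 4900

Under competition P = MC = 16, so Q = (156 − 16)/2 = 70.
CS = ½·(156 − 16)·70 = 4900; PS = (16 − 16)·70 = 0; TS = 4900.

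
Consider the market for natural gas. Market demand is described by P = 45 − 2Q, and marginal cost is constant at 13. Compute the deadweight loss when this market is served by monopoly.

DWL = 64

Competitive firms price at marginal cost: P = 13, giving Q = 16.
The monopolist equates marginal revenue to marginal cost: 45 − 4Q = 13, so Q = 8. From demand, P = 29.
DWL is the triangle between Q = 8 and Q = 16: ½·(16 − 8)·(29 − 13) = 64.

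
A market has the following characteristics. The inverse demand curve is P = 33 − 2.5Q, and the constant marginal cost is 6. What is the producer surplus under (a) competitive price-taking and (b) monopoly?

Under competition P = MC = 6, so Q = (33 − 6)/2.5 = 10.8.
PS = (6 − 6)·10.8 = 0.
The monopolist equates marginal revenue to marginal cost: 33 − 5Q = 6, so Q = 5.4. From demand, P = 19.5.
PS = (19.5 − 6)·5.4 = 72.9.

Competition: PS = 0; Monopoly: PS = 72.9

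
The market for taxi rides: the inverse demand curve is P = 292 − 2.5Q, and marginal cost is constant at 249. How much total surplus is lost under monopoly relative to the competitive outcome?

DWL = 92.45

Perfect competition: P = MC = 249, so 292 − 2.5Q = 249 and Q = 17.2.
A monopolist chooses Q where MR = MC. MR = 292 − 5Q; setting this equal to 249 gives Q = 8.6 and P = 270.5.
DWL is the triangle between Q = 8.6 and Q = 17.2: ½·(17.2 − 8.6)·(270.5 − 249) = 92.45.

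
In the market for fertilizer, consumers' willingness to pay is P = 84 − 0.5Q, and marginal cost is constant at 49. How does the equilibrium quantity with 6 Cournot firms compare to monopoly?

Cournot: Q = 60; Monopoly: Q = 35

With 6 symmetric Cournot firms, each firm's FOC gives 84 − 3.5q = 49, so q = 10, Q = 6·10 = 60, and P = 54.
The monopolist equates marginal revenue to marginal cost: 84 − Q = 49, so Q = 35. From demand, P = 66.5.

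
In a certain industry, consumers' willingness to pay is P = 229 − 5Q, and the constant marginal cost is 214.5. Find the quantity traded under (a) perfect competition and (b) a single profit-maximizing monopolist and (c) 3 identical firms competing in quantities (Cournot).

Competitive firms price at marginal cost: P = 214.5, giving Q = 2.9.
A monopolist chooses Q where MR = MC. MR = 229 − 10Q; setting this equal to 214.5 gives Q = 1.45 and P = 221.75.
With 3 symmetric Cournot firms, each firm's FOC gives 229 − 20q = 214.5, so q = 0.725, Q = 3·0.725 = 2.175, and P = 218.125.

Competition: Q = 2.9; Monopoly: Q = 1.45; Cournot: Q = 2.175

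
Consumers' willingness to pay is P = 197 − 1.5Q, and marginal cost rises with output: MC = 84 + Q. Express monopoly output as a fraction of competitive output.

A monopolist chooses Q where MR = MC. MR = 197 − 3Q; setting this equal to 84 + Q gives Q = 28.25 and P = 154.625.
Under competition P = MC: 197 − 1.5Q = 84 + Q ⇒ Q = 45.2, P = 129.2.
Ratio Q_m/Q_c = 28.25/45.2 = 0.625.

Q_m/Q_c = 0.625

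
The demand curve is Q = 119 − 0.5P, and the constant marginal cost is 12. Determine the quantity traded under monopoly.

Q = 56.5

Inverting demand: P = 238 − 2Q.
Monopoly sets MR = MC: 238 − 4Q = 12 ⇒ Q = 56.5, P = 238 − 2·56.5 = 125.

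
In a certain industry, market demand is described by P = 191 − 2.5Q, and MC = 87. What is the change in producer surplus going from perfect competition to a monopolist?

Under competition P = MC = 87, so Q = (191 − 87)/2.5 = 41.6.
PS = (87 − 87)·41.6 = 0.
The monopolist equates marginal revenue to marginal cost: 191 − 5Q = 87, so Q = 20.8. From demand, P = 139.
PS = (139 − 87)·20.8 = 1081.6.
Change in producer surplus: 1081.6 − 0 = 1081.6.

PS rises by 1081.6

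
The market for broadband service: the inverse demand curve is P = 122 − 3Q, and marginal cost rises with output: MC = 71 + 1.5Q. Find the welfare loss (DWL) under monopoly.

Competitive equilibrium sets price equal to marginal cost: 122 − 3Q = 71 + 1.5Q, so Q = 34/3 and P = 88.
The monopolist equates marginal revenue to marginal cost: 122 − 6Q = 71 + 1.5Q, so Q = 6.8. From demand, P = 101.6.
CS = ½·(122 − 88)·34/3 = 578/3; PS = (88·34/3 − 71·34/3 − ½·1.5·(34/3)²) = 289/3; TS = 289.
CS = ½·(122 − 101.6)·6.8 = 69.36; PS = (101.6·6.8 − 71·6.8 − ½·1.5·6.8²) = 173.4; TS = 242.76.
DWL = 289 − 242.76 = 46.24.

DWL = 46.24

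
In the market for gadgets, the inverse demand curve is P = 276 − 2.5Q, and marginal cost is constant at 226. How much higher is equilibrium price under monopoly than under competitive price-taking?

Equilibrium price rises by 25

Competitive firms price at marginal cost: P = 226, giving Q = 20.
A monopolist chooses Q where MR = MC. MR = 276 − 5Q; setting this equal to 226 gives Q = 10 and P = 251.
Change in equilibrium price: 251 − 226 = 25.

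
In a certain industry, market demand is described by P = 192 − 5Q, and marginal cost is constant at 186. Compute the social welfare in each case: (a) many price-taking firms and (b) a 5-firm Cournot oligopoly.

Perfect competition: P = MC = 186, so 192 − 5Q = 186 and Q = 1.2.
CS = ½·(192 − 186)·1.2 = 3.6; PS = (186 − 186)·1.2 = 0; TS = 3.6.
Cournot with 5 identical firms: the symmetric best-response condition is 192 − 30q = 186. Each firm produces q = 0.2, total output Q = 1, price P = 187.
CS = ½·(192 − 187)·1 = 2.5; PS = (187 − 186)·1 = 1; TS = 3.5.

Competition: TS = 3.6; Cournot: TS = 3.5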